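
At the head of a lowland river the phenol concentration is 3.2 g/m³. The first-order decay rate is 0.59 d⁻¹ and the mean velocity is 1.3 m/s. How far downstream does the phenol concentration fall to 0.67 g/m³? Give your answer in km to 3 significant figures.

From C = C₀·e^(−kt), t = ln(C₀/C)/k = ln(3.2/0.67)/0.59 = 1.564/0.59 = 2.65 d.
Distance = v·t = 1.3 m/s × 2.29e+05 s = 2.977e+05 m = 297.7 km.

298 km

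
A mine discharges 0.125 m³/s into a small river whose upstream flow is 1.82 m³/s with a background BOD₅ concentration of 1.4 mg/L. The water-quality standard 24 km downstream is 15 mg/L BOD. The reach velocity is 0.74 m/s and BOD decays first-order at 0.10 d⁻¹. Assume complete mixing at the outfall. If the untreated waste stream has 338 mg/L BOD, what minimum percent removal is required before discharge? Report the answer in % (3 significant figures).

Travel time to the compliance point: t = 2.4e+04/0.74 = 3.243e+04 s = 0.3754 d; decay factor exp(−0.10·0.3754) = 0.9632.
So the concentration just after mixing may be at most 15/0.9632 = 15.57 mg/L.
Mass balance: 15.57·1.945 = 0.125·Cₑ + 1.82·1.4.
Cₑ = (30.29 − 2.548) / 0.125 = 221.9 mg/L.
Required removal = 1 − 221.9/338 = 34.34 %.

34.3 %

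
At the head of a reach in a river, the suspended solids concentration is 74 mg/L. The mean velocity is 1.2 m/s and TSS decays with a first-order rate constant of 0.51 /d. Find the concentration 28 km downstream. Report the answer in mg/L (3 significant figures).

Travel time t = 28 km / 1.2 m/s = 2.8e+04/1.2 = 2.333e+04 s = 0.2701 d.
First-order decay: C = 74·exp(−0.51·0.2701) = 74·0.8713 = 64.48 mg/L.

64.5 mg/L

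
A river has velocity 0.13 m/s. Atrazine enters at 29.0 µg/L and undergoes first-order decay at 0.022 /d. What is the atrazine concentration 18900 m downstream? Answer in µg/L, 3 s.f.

27.9 µg/L

Travel time t = 18900 m / 0.13 m/s = 1.89e+04/0.13 = 1.454e+05 s = 1.683 d.
First-order decay: C = 29.0·exp(−0.022·1.683) = 29.0·0.9637 = 27.95 µg/L.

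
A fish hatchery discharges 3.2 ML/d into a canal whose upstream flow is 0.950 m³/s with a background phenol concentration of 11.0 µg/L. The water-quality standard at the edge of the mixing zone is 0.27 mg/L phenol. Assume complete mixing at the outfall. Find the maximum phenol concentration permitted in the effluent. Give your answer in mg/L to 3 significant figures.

3.2 ML/d = 0.03704 m³/s.
11.0 µg/L = 0.011 mg/L.
Mass balance: 0.27·0.987 = 0.03704·Cₑ + 0.95·0.011.
Cₑ = (0.2665 − 0.01045) / 0.03704 = 6.913 mg/L.

6.91 mg/L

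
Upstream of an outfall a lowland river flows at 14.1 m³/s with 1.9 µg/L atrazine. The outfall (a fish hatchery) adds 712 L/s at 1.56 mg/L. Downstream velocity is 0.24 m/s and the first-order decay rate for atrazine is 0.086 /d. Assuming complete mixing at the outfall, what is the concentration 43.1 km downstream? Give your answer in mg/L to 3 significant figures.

0.0642 mg/L

712 L/s = 0.712 m³/s.
1.9 µg/L = 0.0019 mg/L.
After complete mixing, C₀ = (0.712·1.56 + 14.1·0.0019) / 14.81 = 0.0768 mg/L.
Travel time t = 4.31e+04 m / 0.24 m/s = 1.796e+05 s = 2.079 d.
C = 0.0768·exp(−0.086·2.079) = 0.0768·0.8363 = 0.06423 mg/L.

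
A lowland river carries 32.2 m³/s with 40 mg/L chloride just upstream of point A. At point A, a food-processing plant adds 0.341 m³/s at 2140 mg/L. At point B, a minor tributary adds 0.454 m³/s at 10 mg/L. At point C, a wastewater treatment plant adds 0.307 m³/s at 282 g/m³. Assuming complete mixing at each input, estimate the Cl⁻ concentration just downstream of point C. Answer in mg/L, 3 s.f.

63.3 mg/L

After input A: C = (32.2·40 + 0.341·2140) / 32.54 = 62.01 mg/L.
After input B: C = (32.54·62.01 + 0.454·10) / 33 = 61.29 mg/L.
After input C: C = (33·61.29 + 0.307·282) / 33.3 = 63.33 mg/L.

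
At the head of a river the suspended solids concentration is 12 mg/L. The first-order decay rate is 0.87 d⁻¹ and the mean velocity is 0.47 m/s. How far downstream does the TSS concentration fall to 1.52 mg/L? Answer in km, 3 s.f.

From C = C₀·e^(−kt), t = ln(C₀/C)/k = ln(12/1.52)/0.87 = 2.066/0.87 = 2.375 d.
Distance = v·t = 0.47 m/s × 2.052e+05 s = 9.644e+04 m = 96.44 km.

96.4 km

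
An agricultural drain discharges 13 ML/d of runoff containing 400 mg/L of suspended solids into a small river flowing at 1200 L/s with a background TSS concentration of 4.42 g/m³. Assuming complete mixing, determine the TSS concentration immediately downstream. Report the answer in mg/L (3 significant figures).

48.5 mg/L

13 ML/d = 0.1505 m³/s.
1200 L/s = 1.2 m³/s.
Flow-weighted mixing gives C = (0.1505·400 + 1.2·4.42) / (0.1505 + 1.2) = 65.49/1.35 = 48.49 mg/L.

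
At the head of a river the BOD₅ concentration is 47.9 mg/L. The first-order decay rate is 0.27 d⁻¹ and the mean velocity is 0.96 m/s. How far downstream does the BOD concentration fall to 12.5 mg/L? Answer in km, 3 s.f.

413 km

From C = C₀·e^(−kt), t = ln(C₀/C)/k = ln(47.9/12.5)/0.27 = 1.343/0.27 = 4.976 d.
Distance = v·t = 0.96 m/s × 4.299e+05 s = 4.127e+05 m = 412.7 km.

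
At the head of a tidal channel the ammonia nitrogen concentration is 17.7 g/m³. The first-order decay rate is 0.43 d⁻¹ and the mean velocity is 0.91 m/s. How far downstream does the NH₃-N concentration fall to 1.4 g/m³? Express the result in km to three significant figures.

From C = C₀·e^(−kt), t = ln(C₀/C)/k = ln(17.7/1.4)/0.43 = 2.537/0.43 = 5.9 d.
Distance = v·t = 0.91 m/s × 5.098e+05 s = 4.639e+05 m = 463.9 km.

464 km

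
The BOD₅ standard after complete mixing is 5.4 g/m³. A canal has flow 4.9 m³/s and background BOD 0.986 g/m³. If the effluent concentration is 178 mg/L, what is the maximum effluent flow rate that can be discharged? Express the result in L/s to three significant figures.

Mass balance at complete mixing: C_std·(Q_w + Q_r) = Q_w·C_e + Q_r·C_b.
Rearranging, Q_w = Q_r·(C_std − C_b)/(C_e − C_std) = 4.9·(5.4 − 0.986) / (178 − 5.4) = 0.1253 m³/s.
= 125.3 L/s.

125 L/s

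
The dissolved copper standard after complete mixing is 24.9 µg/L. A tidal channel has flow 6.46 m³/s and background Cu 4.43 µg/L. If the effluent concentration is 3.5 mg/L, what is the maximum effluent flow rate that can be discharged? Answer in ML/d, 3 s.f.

4.43 µg/L = 0.00443 mg/L.
24.9 µg/L = 0.0249 mg/L.
Mass balance at complete mixing: C_std·(Q_w + Q_r) = Q_w·C_e + Q_r·C_b.
Rearranging, Q_w = Q_r·(C_std − C_b)/(C_e − C_std) = 6.46·(0.0249 − 0.00443) / (3.5 − 0.0249) = 0.03805 m³/s.
= 3.288 ML/d.

3.29 ML/d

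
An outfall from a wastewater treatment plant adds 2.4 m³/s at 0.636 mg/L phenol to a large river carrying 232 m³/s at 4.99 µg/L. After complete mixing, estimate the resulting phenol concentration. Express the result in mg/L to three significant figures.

4.99 µg/L = 0.00499 mg/L.
Flow-weighted mixing gives C = (2.4·0.636 + 232·0.00499) / (2.4 + 232) = 2.684/234.4 = 0.01145 mg/L.

0.0115 mg/L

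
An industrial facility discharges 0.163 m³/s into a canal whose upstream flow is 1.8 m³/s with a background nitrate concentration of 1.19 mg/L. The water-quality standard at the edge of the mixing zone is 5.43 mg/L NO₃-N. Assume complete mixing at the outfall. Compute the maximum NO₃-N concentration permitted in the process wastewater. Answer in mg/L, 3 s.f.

Mass balance: 5.43·1.963 = 0.163·Cₑ + 1.8·1.19.
Cₑ = (10.66 − 2.142) / 0.163 = 52.25 mg/L.

52.3 mg/L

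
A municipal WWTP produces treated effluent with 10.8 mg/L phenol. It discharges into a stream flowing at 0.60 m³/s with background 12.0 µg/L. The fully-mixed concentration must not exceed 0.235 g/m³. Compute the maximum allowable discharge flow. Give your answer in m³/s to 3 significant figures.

0.0127 m³/s

12.0 µg/L = 0.012 mg/L.
Mass balance at complete mixing: C_std·(Q_w + Q_r) = Q_w·C_e + Q_r·C_b.
Rearranging, Q_w = Q_r·(C_std − C_b)/(C_e − C_std) = 0.60·(0.235 − 0.012) / (10.8 − 0.235) = 0.01266 m³/s.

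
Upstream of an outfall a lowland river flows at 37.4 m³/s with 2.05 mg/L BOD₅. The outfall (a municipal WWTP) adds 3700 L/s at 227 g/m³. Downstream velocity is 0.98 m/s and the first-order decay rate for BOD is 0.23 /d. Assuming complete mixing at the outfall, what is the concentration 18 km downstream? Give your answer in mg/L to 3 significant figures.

21.2 mg/L

3700 L/s = 3.7 m³/s.
After complete mixing, C₀ = (3.7·227 + 37.4·2.05) / 41.1 = 22.3 mg/L.
Travel time t = 1.8e+04 m / 0.98 m/s = 1.837e+04 s = 0.2126 d.
C = 22.3·exp(−0.23·0.2126) = 22.3·0.9523 = 21.24 mg/L.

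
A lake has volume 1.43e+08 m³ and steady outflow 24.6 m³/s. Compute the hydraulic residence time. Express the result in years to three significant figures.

0.184 yr

Q = 24.6 m³/s × 3.156e+07 s/yr = 7.763e+08 m³/yr.
Hydraulic residence time τ = V/Q = 1.43e+08/7.763e+08 = 0.1842 yr.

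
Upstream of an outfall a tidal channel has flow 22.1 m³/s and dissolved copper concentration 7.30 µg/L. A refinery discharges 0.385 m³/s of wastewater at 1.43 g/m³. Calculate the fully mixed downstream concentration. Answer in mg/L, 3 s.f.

0.0317 mg/L

7.30 µg/L = 0.0073 mg/L.
By mass balance at complete mixing, C = (0.385·1.43 + 22.1·0.0073) / (0.385 + 22.1) = 0.7119/22.49 = 0.03166 mg/L.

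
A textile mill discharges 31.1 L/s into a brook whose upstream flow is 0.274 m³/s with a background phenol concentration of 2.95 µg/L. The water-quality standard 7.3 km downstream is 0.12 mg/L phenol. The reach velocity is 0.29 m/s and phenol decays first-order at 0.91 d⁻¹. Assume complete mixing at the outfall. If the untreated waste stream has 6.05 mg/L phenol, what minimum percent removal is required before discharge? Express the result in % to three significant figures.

31.1 L/s = 0.0311 m³/s.
2.95 µg/L = 0.00295 mg/L.
Travel time to the compliance point: t = 7300/0.29 = 2.517e+04 s = 0.2913 d; decay factor exp(−0.91·0.2913) = 0.7671.
So the concentration just after mixing may be at most 0.12/0.7671 = 0.1564 mg/L.
Mass balance: 0.1564·0.3051 = 0.0311·Cₑ + 0.274·0.00295.
Cₑ = (0.04773 − 0.0008083) / 0.0311 = 1.509 mg/L.
Required removal = 1 − 1.509/6.05 = 75.06 %.

75.1 %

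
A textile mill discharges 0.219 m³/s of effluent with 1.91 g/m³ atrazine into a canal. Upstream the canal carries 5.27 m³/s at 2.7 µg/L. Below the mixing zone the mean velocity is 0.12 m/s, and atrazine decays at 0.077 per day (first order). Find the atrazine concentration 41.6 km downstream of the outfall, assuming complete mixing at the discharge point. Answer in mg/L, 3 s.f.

0.0579 mg/L

2.7 µg/L = 0.0027 mg/L.
After complete mixing, C₀ = (0.219·1.91 + 5.27·0.0027) / 5.489 = 0.0788 mg/L.
Travel time t = 4.16e+04 m / 0.12 m/s = 3.467e+05 s = 4.012 d.
C = 0.0788·exp(−0.077·4.012) = 0.0788·0.7342 = 0.05785 mg/L.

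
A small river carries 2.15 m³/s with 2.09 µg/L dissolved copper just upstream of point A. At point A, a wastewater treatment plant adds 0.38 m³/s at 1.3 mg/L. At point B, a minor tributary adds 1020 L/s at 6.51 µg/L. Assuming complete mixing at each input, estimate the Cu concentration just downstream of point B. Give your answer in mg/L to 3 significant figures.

0.142 mg/L

2.09 µg/L = 0.00209 mg/L.
After input A: C = (2.15·0.00209 + 0.38·1.3) / 2.53 = 0.197 mg/L.
1020 L/s = 1.02 m³/s.
6.51 µg/L = 0.00651 mg/L.
After input B: C = (2.53·0.197 + 1.02·0.00651) / 3.55 = 0.1423 mg/L.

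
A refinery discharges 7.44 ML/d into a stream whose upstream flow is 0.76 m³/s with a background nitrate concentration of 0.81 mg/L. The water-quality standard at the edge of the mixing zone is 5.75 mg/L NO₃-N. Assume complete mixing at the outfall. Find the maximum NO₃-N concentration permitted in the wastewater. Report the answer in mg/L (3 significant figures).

49.3 mg/L

7.44 ML/d = 0.08611 m³/s.
Mass balance: 5.75·0.8461 = 0.08611·Cₑ + 0.76·0.81.
Cₑ = (4.865 − 0.6156) / 0.08611 = 49.35 mg/L.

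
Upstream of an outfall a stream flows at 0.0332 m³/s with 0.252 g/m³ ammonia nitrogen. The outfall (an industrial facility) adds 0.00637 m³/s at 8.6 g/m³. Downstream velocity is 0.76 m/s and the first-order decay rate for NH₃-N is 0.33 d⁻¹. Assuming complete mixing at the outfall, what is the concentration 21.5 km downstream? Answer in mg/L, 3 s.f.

1.43 mg/L

After complete mixing, C₀ = (0.00637·8.6 + 0.0332·0.252) / 0.03957 = 1.596 mg/L.
Travel time t = 2.15e+04 m / 0.76 m/s = 2.829e+04 s = 0.3274 d.
C = 1.596·exp(−0.33·0.3274) = 1.596·0.8976 = 1.432 mg/L.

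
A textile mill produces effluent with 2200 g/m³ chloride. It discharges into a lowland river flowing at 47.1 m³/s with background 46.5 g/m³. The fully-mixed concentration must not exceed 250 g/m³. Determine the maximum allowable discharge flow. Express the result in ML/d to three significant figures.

425 ML/d

Mass balance at complete mixing: C_std·(Q_w + Q_r) = Q_w·C_e + Q_r·C_b.
Rearranging, Q_w = Q_r·(C_std − C_b)/(C_e − C_std) = 47.1·(250 − 46.5) / (2200 − 250) = 4.915 m³/s.
= 424.7 ML/d.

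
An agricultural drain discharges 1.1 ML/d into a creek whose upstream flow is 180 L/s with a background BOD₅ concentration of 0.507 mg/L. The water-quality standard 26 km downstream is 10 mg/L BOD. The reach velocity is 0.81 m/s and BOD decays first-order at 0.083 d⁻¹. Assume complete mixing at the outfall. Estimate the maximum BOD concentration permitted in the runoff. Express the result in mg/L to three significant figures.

149 mg/L

1.1 ML/d = 0.01273 m³/s.
180 L/s = 0.18 m³/s.
Travel time to the compliance point: t = 2.6e+04/0.81 = 3.21e+04 s = 0.3715 d; decay factor exp(−0.083·0.3715) = 0.9696.
So the concentration just after mixing may be at most 10/0.9696 = 10.31 mg/L.
Mass balance: 10.31·0.1927 = 0.01273·Cₑ + 0.18·0.507.
Cₑ = (1.988 − 0.09126) / 0.01273 = 149 mg/L.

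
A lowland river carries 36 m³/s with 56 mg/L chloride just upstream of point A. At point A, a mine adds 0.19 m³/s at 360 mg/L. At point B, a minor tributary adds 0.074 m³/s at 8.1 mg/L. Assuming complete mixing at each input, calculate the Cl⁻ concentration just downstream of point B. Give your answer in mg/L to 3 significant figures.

After input A: C = (36·56 + 0.19·360) / 36.19 = 57.6 mg/L.
After input B: C = (36.19·57.6 + 0.074·8.1) / 36.26 = 57.5 mg/L.

57.5 mg/L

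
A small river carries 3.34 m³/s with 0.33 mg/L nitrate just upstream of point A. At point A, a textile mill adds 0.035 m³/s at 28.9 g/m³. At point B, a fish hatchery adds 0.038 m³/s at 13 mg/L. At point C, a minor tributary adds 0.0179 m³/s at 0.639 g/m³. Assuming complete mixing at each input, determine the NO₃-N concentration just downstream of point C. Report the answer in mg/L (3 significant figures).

0.763 mg/L

After input A: C = (3.34·0.33 + 0.035·28.9) / 3.375 = 0.6263 mg/L.
After input B: C = (3.375·0.6263 + 0.038·13) / 3.413 = 0.764 mg/L.
After input C: C = (3.413·0.764 + 0.0179·0.639) / 3.431 = 0.7634 mg/L.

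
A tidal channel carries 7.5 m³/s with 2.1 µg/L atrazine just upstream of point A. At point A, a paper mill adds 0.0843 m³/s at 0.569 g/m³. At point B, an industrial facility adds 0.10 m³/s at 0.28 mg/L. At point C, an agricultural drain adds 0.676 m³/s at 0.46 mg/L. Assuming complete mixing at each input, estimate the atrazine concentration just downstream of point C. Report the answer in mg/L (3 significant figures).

2.1 µg/L = 0.0021 mg/L.
After input A: C = (7.5·0.0021 + 0.0843·0.569) / 7.584 = 0.008401 mg/L.
After input B: C = (7.584·0.008401 + 0.1·0.28) / 7.684 = 0.01194 mg/L.
After input C: C = (7.684·0.01194 + 0.676·0.46) / 8.36 = 0.04817 mg/L.

0.0482 mg/L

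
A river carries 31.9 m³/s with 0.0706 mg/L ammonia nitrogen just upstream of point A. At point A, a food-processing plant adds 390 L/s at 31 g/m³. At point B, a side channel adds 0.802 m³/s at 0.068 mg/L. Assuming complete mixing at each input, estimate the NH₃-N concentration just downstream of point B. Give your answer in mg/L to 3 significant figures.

390 L/s = 0.39 m³/s.
After input A: C = (31.9·0.0706 + 0.39·31) / 32.29 = 0.4442 mg/L.
After input B: C = (32.29·0.4442 + 0.802·0.068) / 33.09 = 0.4351 mg/L.

0.435 mg/L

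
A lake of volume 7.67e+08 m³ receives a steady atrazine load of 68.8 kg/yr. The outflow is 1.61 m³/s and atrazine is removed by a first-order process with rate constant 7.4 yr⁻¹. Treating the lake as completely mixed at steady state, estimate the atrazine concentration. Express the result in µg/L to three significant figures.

Outflow Q = 1.61 m³/s × 3.156e+07 s/yr = 5.081e+07 m³/yr.
Steady-state CSTR mass balance: W = Q·C + k·V·C, so C = W/(Q + kV).
Q + kV = 5.081e+07 + 7.4·7.67e+08 = 5.727e+09 m³/yr.
C = 68.8/5.727e+09 = 1.201e-08 kg/m³ = 1.201e-05 mg/L = 0.01201 µg/L.

0.0120 µg/L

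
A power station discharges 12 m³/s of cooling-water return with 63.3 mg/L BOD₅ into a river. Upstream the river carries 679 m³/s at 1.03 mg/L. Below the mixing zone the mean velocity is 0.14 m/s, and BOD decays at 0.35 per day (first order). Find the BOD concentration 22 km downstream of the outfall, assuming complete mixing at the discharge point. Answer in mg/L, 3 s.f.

1.12 mg/L

After complete mixing, C₀ = (12·63.3 + 679·1.03) / 691 = 2.111 mg/L.
Travel time t = 2.2e+04 m / 0.14 m/s = 1.571e+05 s = 1.819 d.
C = 2.111·exp(−0.35·1.819) = 2.111·0.5291 = 1.117 mg/L.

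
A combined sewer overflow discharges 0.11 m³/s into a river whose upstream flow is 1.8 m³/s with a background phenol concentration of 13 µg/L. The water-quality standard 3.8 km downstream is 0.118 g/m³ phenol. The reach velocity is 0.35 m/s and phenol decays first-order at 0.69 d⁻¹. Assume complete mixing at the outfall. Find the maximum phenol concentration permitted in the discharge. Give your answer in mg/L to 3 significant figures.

13 µg/L = 0.013 mg/L.
Travel time to the compliance point: t = 3800/0.35 = 1.086e+04 s = 0.1257 d; decay factor exp(−0.69·0.1257) = 0.9169.
So the concentration just after mixing may be at most 0.118/0.9169 = 0.1287 mg/L.
Mass balance: 0.1287·1.91 = 0.11·Cₑ + 1.8·0.013.
Cₑ = (0.2458 − 0.0234) / 0.11 = 2.022 mg/L.

2.02 mg/L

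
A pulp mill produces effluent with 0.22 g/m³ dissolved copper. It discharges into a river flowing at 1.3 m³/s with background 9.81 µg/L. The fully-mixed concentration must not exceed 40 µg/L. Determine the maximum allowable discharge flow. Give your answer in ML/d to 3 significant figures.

18.8 ML/d

9.81 µg/L = 0.00981 mg/L.
40 µg/L = 0.04 mg/L.
Mass balance at complete mixing: C_std·(Q_w + Q_r) = Q_w·C_e + Q_r·C_b.
Rearranging, Q_w = Q_r·(C_std − C_b)/(C_e − C_std) = 1.3·(0.04 − 0.00981) / (0.22 − 0.04) = 0.218 m³/s.
= 18.84 ML/d.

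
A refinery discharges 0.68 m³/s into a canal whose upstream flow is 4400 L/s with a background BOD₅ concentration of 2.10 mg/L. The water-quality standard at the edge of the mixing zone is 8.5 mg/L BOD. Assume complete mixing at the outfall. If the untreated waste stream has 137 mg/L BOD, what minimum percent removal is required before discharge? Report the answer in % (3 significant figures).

63.6 %

4400 L/s = 4.4 m³/s.
Mass balance: 8.5·5.08 = 0.68·Cₑ + 4.4·2.1.
Cₑ = (43.18 − 9.24) / 0.68 = 49.91 mg/L.
Required removal = 1 − 49.91/137 = 63.57 %.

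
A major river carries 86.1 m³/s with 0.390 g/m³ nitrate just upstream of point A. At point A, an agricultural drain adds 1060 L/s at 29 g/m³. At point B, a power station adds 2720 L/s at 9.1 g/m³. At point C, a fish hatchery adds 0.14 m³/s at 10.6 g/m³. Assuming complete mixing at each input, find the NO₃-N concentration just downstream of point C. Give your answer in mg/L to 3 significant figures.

1060 L/s = 1.06 m³/s.
After input A: C = (86.1·0.39 + 1.06·29) / 87.16 = 0.7379 mg/L.
2720 L/s = 2.72 m³/s.
After input B: C = (87.16·0.7379 + 2.72·9.1) / 89.88 = 0.991 mg/L.
After input C: C = (89.88·0.991 + 0.14·10.6) / 90.02 = 1.006 mg/L.

1.01 mg/L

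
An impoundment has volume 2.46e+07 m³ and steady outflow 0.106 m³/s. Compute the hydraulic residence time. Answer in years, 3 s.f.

7.35 yr

Q = 0.106 m³/s × 3.156e+07 s/yr = 3.345e+06 m³/yr.
Hydraulic residence time τ = V/Q = 2.46e+07/3.345e+06 = 7.354 yr.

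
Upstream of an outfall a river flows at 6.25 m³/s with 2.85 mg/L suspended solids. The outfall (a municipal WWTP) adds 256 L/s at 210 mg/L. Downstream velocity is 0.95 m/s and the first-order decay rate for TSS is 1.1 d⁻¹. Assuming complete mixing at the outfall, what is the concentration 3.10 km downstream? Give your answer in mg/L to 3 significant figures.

10.6 mg/L

256 L/s = 0.256 m³/s.
After complete mixing, C₀ = (0.256·210 + 6.25·2.85) / 6.506 = 11 mg/L.
Travel time t = 3100 m / 0.95 m/s = 3263 s = 0.03777 d.
C = 11·exp(−1.1·0.03777) = 11·0.9593 = 10.55 mg/L.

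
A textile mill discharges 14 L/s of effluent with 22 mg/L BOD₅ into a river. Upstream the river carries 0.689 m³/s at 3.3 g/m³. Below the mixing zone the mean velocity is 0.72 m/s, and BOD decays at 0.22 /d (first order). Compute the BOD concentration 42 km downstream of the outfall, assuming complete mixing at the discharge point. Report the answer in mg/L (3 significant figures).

14 L/s = 0.014 m³/s.
After complete mixing, C₀ = (0.014·22 + 0.689·3.3) / 0.703 = 3.672 mg/L.
Travel time t = 4.2e+04 m / 0.72 m/s = 5.833e+04 s = 0.6752 d.
C = 3.672·exp(−0.22·0.6752) = 3.672·0.862 = 3.166 mg/L.

3.17 mg/L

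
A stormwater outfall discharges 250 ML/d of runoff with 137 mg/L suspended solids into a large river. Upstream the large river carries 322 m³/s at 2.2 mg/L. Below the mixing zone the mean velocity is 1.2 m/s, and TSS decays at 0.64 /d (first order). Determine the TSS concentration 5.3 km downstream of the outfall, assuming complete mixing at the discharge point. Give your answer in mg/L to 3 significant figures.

250 ML/d = 2.894 m³/s.
After complete mixing, C₀ = (2.894·137 + 322·2.2) / 324.9 = 3.401 mg/L.
Travel time t = 5300 m / 1.2 m/s = 4417 s = 0.05112 d.
C = 3.401·exp(−0.64·0.05112) = 3.401·0.9678 = 3.291 mg/L.

3.29 mg/L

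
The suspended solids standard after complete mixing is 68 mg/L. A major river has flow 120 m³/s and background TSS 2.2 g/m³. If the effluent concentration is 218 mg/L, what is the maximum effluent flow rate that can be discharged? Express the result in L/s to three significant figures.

52600 L/s

Mass balance at complete mixing: C_std·(Q_w + Q_r) = Q_w·C_e + Q_r·C_b.
Rearranging, Q_w = Q_r·(C_std − C_b)/(C_e − C_std) = 120·(68 − 2.2) / (218 − 68) = 52.64 m³/s.
= 5.264e+04 L/s.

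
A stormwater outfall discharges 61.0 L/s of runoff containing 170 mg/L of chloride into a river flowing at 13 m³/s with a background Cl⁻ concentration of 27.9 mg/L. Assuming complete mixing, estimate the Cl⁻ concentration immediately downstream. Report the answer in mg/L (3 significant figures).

28.6 mg/L

61.0 L/s = 0.061 m³/s.
By mass balance at complete mixing, C = (0.061·170 + 13·27.9) / (0.061 + 13) = 373.1/13.06 = 28.56 mg/L.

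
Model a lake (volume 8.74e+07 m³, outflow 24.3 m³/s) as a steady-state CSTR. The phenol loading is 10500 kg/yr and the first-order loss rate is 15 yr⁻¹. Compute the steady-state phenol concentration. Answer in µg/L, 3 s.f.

5.05 µg/L

Outflow Q = 24.3 m³/s × 3.156e+07 s/yr = 7.668e+08 m³/yr.
Steady-state CSTR mass balance: W = Q·C + k·V·C, so C = W/(Q + kV).
Q + kV = 7.668e+08 + 15·8.74e+07 = 2.078e+09 m³/yr.
C = 10500/2.078e+09 = 5.053e-06 kg/m³ = 0.005053 mg/L = 5.053 µg/L.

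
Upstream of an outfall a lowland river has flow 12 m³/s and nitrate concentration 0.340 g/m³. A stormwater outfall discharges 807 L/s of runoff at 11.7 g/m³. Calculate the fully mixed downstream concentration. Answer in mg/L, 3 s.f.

807 L/s = 0.807 m³/s.
Flow-weighted mixing gives C = (0.807·11.7 + 12·0.34) / (0.807 + 12) = 13.52/12.81 = 1.056 mg/L.

1.06 mg/L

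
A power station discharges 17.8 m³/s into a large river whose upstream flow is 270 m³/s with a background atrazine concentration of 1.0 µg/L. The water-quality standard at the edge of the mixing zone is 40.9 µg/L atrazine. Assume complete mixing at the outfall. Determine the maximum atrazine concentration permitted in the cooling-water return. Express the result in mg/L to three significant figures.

0.646 mg/L

1.0 µg/L = 0.001 mg/L.
40.9 µg/L = 0.0409 mg/L.
Mass balance: 0.0409·287.8 = 17.8·Cₑ + 270·0.001.
Cₑ = (11.77 − 0.27) / 17.8 = 0.6461 mg/L.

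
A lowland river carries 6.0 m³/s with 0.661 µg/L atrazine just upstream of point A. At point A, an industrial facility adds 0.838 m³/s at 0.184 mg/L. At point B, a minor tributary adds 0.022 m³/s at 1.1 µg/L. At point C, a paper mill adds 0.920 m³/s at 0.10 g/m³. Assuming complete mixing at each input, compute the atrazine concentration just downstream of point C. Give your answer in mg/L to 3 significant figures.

0.0322 mg/L

0.661 µg/L = 0.000661 mg/L.
After input A: C = (6·0.000661 + 0.838·0.184) / 6.838 = 0.02313 mg/L.
1.1 µg/L = 0.0011 mg/L.
After input B: C = (6.838·0.02313 + 0.022·0.0011) / 6.86 = 0.02306 mg/L.
After input C: C = (6.86·0.02306 + 0.92·0.1) / 7.78 = 0.03216 mg/L.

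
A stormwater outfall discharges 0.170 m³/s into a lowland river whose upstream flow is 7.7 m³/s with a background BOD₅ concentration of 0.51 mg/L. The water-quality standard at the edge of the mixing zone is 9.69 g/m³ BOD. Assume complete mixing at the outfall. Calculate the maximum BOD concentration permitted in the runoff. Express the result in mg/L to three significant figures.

425 mg/L

Mass balance: 9.69·7.87 = 0.17·Cₑ + 7.7·0.51.
Cₑ = (76.26 − 3.927) / 0.17 = 425.5 mg/L.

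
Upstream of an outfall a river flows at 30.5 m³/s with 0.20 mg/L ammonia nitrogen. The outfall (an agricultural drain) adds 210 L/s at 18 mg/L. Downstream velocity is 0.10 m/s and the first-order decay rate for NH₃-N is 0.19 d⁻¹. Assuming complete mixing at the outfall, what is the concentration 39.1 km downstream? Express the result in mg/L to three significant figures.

0.136 mg/L

210 L/s = 0.21 m³/s.
After complete mixing, C₀ = (0.21·18 + 30.5·0.2) / 30.71 = 0.3217 mg/L.
Travel time t = 3.91e+04 m / 0.10 m/s = 3.91e+05 s = 4.525 d.
C = 0.3217·exp(−0.19·4.525) = 0.3217·0.4232 = 0.1362 mg/L.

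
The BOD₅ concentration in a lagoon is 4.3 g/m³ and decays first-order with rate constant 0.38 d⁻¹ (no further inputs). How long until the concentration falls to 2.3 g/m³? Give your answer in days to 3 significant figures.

t = ln(C₀/C)/k = ln(4.3/2.3)/0.38 = 0.6257/0.38 = 1.647 d.

1.65 d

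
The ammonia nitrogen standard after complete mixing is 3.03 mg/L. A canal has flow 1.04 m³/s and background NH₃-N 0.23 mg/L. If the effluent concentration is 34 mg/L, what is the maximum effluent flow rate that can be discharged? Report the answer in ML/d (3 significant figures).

8.12 ML/d

Mass balance at complete mixing: C_std·(Q_w + Q_r) = Q_w·C_e + Q_r·C_b.
Rearranging, Q_w = Q_r·(C_std − C_b)/(C_e − C_std) = 1.04·(3.03 − 0.23) / (34 − 3.03) = 0.09403 m³/s.
= 8.124 ML/d.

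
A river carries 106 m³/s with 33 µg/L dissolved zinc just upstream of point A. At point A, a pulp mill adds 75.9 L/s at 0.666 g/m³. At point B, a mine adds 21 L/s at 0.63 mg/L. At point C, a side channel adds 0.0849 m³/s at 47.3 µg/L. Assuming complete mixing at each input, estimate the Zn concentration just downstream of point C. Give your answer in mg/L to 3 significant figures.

33 µg/L = 0.033 mg/L.
75.9 L/s = 0.0759 m³/s.
After input A: C = (106·0.033 + 0.0759·0.666) / 106.1 = 0.03345 mg/L.
21 L/s = 0.021 m³/s.
After input B: C = (106.1·0.03345 + 0.021·0.63) / 106.1 = 0.03357 mg/L.
47.3 µg/L = 0.0473 mg/L.
After input C: C = (106.1·0.03357 + 0.0849·0.0473) / 106.2 = 0.03358 mg/L.

0.0336 mg/L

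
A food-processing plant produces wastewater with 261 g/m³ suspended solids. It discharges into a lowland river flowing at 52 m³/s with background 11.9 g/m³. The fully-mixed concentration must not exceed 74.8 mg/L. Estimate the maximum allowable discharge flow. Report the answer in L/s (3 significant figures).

Mass balance at complete mixing: C_std·(Q_w + Q_r) = Q_w·C_e + Q_r·C_b.
Rearranging, Q_w = Q_r·(C_std − C_b)/(C_e − C_std) = 52·(74.8 − 11.9) / (261 − 74.8) = 17.57 m³/s.
= 1.757e+04 L/s.

17600 L/s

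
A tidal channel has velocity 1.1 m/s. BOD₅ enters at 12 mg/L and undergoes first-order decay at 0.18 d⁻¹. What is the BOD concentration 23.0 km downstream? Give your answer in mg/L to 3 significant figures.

11.5 mg/L

Travel time t = 23.0 km / 1.1 m/s = 2.3e+04/1.1 = 2.091e+04 s = 0.242 d.
First-order decay: C = 12·exp(−0.18·0.242) = 12·0.9574 = 11.49 mg/L.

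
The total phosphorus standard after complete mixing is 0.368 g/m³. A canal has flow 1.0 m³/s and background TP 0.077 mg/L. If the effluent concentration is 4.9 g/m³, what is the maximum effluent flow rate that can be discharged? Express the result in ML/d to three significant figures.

Mass balance at complete mixing: C_std·(Q_w + Q_r) = Q_w·C_e + Q_r·C_b.
Rearranging, Q_w = Q_r·(C_std − C_b)/(C_e − C_std) = 1.0·(0.368 − 0.077) / (4.9 − 0.368) = 0.06421 m³/s.
= 5.548 ML/d.

5.55 ML/d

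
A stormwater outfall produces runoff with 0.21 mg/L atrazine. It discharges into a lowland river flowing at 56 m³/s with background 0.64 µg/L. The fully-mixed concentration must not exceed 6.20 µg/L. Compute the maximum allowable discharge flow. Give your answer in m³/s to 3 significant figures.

1.53 m³/s

0.64 µg/L = 0.00064 mg/L.
6.20 µg/L = 0.0062 mg/L.
Mass balance at complete mixing: C_std·(Q_w + Q_r) = Q_w·C_e + Q_r·C_b.
Rearranging, Q_w = Q_r·(C_std − C_b)/(C_e − C_std) = 56·(0.0062 − 0.00064) / (0.21 − 0.0062) = 1.528 m³/s.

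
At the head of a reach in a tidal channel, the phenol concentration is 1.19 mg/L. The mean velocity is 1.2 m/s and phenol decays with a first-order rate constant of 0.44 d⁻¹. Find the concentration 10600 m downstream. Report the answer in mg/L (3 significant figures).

Travel time t = 10600 m / 1.2 m/s = 1.06e+04/1.2 = 8833 s = 0.1022 d.
First-order decay: C = 1.19·exp(−0.44·0.1022) = 1.19·0.956 = 1.138 mg/L.

1.14 mg/L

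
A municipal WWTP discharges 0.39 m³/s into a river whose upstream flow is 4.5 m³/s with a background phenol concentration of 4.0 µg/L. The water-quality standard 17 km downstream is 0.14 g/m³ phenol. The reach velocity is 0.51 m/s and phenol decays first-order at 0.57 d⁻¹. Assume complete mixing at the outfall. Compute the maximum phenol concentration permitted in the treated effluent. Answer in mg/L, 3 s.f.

4.0 µg/L = 0.004 mg/L.
Travel time to the compliance point: t = 1.7e+04/0.51 = 3.333e+04 s = 0.3858 d; decay factor exp(−0.57·0.3858) = 0.8026.
So the concentration just after mixing may be at most 0.14/0.8026 = 0.1744 mg/L.
Mass balance: 0.1744·4.89 = 0.39·Cₑ + 4.5·0.004.
Cₑ = (0.853 − 0.018) / 0.39 = 2.141 mg/L.

2.14 mg/L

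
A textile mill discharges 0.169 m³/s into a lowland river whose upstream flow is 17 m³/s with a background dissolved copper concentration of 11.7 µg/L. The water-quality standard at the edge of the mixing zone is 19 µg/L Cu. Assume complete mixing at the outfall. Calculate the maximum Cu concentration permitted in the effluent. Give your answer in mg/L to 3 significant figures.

11.7 µg/L = 0.0117 mg/L.
19 µg/L = 0.019 mg/L.
Mass balance: 0.019·17.17 = 0.169·Cₑ + 17·0.0117.
Cₑ = (0.3262 − 0.1989) / 0.169 = 0.7533 mg/L.

0.753 mg/L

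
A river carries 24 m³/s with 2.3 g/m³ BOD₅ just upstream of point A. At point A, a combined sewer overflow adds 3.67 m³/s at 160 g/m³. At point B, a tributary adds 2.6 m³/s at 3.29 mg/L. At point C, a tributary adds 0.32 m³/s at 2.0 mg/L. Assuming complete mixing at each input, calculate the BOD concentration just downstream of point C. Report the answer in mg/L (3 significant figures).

21.3 mg/L

After input A: C = (24·2.3 + 3.67·160) / 27.67 = 23.22 mg/L.
After input B: C = (27.67·23.22 + 2.6·3.29) / 30.27 = 21.5 mg/L.
After input C: C = (30.27·21.5 + 0.32·2) / 30.59 = 21.3 mg/L.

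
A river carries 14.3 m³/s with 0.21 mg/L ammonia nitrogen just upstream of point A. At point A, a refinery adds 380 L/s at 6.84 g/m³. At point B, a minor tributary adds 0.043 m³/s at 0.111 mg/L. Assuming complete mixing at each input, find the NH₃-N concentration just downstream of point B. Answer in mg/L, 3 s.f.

380 L/s = 0.38 m³/s.
After input A: C = (14.3·0.21 + 0.38·6.84) / 14.68 = 0.3816 mg/L.
After input B: C = (14.68·0.3816 + 0.043·0.111) / 14.72 = 0.3808 mg/L.

0.381 mg/L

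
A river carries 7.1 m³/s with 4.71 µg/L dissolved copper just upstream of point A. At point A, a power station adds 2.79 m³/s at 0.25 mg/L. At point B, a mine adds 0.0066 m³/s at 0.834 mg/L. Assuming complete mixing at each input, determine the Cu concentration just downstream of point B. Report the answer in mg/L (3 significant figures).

0.0744 mg/L

4.71 µg/L = 0.00471 mg/L.
After input A: C = (7.1·0.00471 + 2.79·0.25) / 9.89 = 0.07391 mg/L.
After input B: C = (9.89·0.07391 + 0.0066·0.834) / 9.897 = 0.07441 mg/L.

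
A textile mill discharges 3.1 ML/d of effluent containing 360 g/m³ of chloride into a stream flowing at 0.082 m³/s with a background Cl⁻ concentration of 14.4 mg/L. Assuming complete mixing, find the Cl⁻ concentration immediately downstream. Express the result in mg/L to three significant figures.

3.1 ML/d = 0.03588 m³/s.
Conservation of mass across the mixing zone: C = (0.03588·360 + 0.082·14.4) / (0.03588 + 0.082) = 14.1/0.1179 = 119.6 mg/L.

120 mg/L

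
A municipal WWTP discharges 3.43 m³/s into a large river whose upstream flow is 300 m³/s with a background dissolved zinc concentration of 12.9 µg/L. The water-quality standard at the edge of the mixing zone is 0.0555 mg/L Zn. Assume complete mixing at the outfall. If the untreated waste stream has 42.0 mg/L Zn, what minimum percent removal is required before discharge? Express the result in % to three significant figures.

91.0 %

12.9 µg/L = 0.0129 mg/L.
Mass balance: 0.0555·303.4 = 3.43·Cₑ + 300·0.0129.
Cₑ = (16.84 − 3.87) / 3.43 = 3.781 mg/L.
Required removal = 1 − 3.781/42.0 = 91 %.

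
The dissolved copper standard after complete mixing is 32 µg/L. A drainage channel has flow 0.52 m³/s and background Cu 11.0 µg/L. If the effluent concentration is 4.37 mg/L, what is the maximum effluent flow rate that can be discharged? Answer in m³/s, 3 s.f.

11.0 µg/L = 0.011 mg/L.
32 µg/L = 0.032 mg/L.
Mass balance at complete mixing: C_std·(Q_w + Q_r) = Q_w·C_e + Q_r·C_b.
Rearranging, Q_w = Q_r·(C_std − C_b)/(C_e − C_std) = 0.52·(0.032 − 0.011) / (4.37 − 0.032) = 0.002517 m³/s.

0.00252 m³/s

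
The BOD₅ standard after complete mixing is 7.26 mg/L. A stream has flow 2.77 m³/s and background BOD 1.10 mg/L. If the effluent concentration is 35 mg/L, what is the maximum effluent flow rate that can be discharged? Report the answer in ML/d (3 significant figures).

53.1 ML/d

Mass balance at complete mixing: C_std·(Q_w + Q_r) = Q_w·C_e + Q_r·C_b.
Rearranging, Q_w = Q_r·(C_std − C_b)/(C_e − C_std) = 2.77·(7.26 − 1.1) / (35 − 7.26) = 0.6151 m³/s.
= 53.15 ML/d.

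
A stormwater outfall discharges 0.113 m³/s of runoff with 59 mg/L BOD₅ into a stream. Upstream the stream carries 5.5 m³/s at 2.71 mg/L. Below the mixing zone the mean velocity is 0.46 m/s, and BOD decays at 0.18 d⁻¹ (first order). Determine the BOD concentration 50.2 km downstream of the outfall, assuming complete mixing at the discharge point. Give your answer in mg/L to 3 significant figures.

After complete mixing, C₀ = (0.113·59 + 5.5·2.71) / 5.613 = 3.843 mg/L.
Travel time t = 5.02e+04 m / 0.46 m/s = 1.091e+05 s = 1.263 d.
C = 3.843·exp(−0.18·1.263) = 3.843·0.7966 = 3.062 mg/L.

3.06 mg/L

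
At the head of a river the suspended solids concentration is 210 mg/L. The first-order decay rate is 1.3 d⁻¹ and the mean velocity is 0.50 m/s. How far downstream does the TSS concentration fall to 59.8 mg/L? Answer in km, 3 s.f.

41.7 km

From C = C₀·e^(−kt), t = ln(C₀/C)/k = ln(210/59.8)/1.3 = 1.256/1.3 = 0.9662 d.
Distance = v·t = 0.50 m/s × 8.348e+04 s = 4.174e+04 m = 41.74 km.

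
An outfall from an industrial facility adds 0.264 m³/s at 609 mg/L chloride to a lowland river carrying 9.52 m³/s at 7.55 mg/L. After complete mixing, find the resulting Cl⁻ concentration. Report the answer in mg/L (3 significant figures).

By mass balance at complete mixing, C = (0.264·609 + 9.52·7.55) / (0.264 + 9.52) = 232.7/9.784 = 23.78 mg/L.

23.8 mg/L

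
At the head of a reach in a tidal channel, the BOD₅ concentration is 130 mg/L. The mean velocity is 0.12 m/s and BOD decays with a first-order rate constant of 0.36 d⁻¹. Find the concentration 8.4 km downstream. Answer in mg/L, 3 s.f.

Travel time t = 8.4 km / 0.12 m/s = 8400/0.12 = 7e+04 s = 0.8102 d.
First-order decay: C = 130·exp(−0.36·0.8102) = 130·0.747 = 97.11 mg/L.

97.1 mg/L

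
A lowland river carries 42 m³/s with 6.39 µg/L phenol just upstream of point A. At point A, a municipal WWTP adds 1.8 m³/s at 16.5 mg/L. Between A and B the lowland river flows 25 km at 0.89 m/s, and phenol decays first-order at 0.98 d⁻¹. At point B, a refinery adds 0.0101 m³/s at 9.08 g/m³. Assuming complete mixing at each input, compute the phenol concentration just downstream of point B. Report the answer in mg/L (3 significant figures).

0.500 mg/L

6.39 µg/L = 0.00639 mg/L.
After input A: C = (42·0.00639 + 1.8·16.5) / 43.8 = 0.6842 mg/L.
Over the 25 km reach to input B (t = 2.809e+04 s = 0.3251 d), decay gives C = 0.6842·exp(−0.98·0.3251) = 0.4975 mg/L.
After input B: C = (43.8·0.4975 + 0.0101·9.08) / 43.81 = 0.4995 mg/L.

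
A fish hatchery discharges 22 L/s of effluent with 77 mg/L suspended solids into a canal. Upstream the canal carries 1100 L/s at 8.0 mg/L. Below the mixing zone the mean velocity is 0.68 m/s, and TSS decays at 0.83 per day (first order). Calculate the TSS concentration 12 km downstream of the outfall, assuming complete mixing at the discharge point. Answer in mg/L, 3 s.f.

7.89 mg/L

22 L/s = 0.022 m³/s.
1100 L/s = 1.1 m³/s.
After complete mixing, C₀ = (0.022·77 + 1.1·8) / 1.122 = 9.353 mg/L.
Travel time t = 1.2e+04 m / 0.68 m/s = 1.765e+04 s = 0.2042 d.
C = 9.353·exp(−0.83·0.2042) = 9.353·0.8441 = 7.894 mg/L.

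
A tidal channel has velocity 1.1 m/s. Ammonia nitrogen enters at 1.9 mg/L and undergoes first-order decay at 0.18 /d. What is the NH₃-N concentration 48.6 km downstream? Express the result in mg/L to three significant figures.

1.73 mg/L

Travel time t = 48.6 km / 1.1 m/s = 4.86e+04/1.1 = 4.418e+04 s = 0.5114 d.
First-order decay: C = 1.9·exp(−0.18·0.5114) = 1.9·0.9121 = 1.733 mg/L.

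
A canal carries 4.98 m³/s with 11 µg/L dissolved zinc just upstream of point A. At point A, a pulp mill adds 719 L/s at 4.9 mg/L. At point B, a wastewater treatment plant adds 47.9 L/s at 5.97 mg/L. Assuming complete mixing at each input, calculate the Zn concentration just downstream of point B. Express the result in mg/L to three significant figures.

11 µg/L = 0.011 mg/L.
719 L/s = 0.719 m³/s.
After input A: C = (4.98·0.011 + 0.719·4.9) / 5.699 = 0.6278 mg/L.
47.9 L/s = 0.0479 m³/s.
After input B: C = (5.699·0.6278 + 0.0479·5.97) / 5.747 = 0.6723 mg/L.

0.672 mg/L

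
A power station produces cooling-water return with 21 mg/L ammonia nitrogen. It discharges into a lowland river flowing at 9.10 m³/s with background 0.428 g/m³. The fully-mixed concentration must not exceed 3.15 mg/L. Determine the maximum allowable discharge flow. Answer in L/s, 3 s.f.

1390 L/s

Mass balance at complete mixing: C_std·(Q_w + Q_r) = Q_w·C_e + Q_r·C_b.
Rearranging, Q_w = Q_r·(C_std − C_b)/(C_e − C_std) = 9.10·(3.15 − 0.428) / (21 − 3.15) = 1.388 m³/s.
= 1388 L/s.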